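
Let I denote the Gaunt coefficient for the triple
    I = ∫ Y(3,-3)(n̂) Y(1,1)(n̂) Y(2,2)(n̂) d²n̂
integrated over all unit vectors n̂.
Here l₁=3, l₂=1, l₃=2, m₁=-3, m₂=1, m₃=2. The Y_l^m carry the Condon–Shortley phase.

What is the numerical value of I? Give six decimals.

-0.319865

Checks pass: Σm=0; 6 even; l₃=2∈[2,4].
(2·3+1)(2·1+1)(2·2+1) = 105
Δ: 2! 4! 0! / 7! → 1/105
sum: t=1:−1/4 = -1/4
3j²(3 1 2; 0 0 0) = Δ·Π!·Σ² = 3/35  (sign -1)
sum: t=2:+1/48 = 1/48
3j²(3 1 2; -3 1 2) = Δ·Π!·Σ² = 1/7  (sign +1)
combine: 4πI² = 105·3/35·1/7 = 9/7
take √, sign -1: I = -0.31986543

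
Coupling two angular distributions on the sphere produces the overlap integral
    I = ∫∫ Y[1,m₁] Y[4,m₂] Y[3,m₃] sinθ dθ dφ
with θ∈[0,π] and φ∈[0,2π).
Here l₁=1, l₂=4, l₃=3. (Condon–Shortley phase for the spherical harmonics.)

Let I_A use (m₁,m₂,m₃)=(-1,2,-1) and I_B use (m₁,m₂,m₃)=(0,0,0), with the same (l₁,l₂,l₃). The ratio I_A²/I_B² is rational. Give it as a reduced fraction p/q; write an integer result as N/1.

15/16

l's match ⇒ only the (l;m) 3-j factors differ between A and B.
A: triangle coeff Δ(1,4,3) = 1/252; Σ_t [2,2]: t=2:+1/96 = 1/96; (3j)²=5/84 [(1 4 3; -1 2 -1)], sign=+1
B: triangle coeff Δ(1,4,3) = 1/252; Σ_t [1,1]: t=1:−1/36 = -1/36; (3j)²=4/63 [(1 4 3; 0 0 0)], sign=+1
I_A²/I_B² = (5/84)/(4/63) = 15/16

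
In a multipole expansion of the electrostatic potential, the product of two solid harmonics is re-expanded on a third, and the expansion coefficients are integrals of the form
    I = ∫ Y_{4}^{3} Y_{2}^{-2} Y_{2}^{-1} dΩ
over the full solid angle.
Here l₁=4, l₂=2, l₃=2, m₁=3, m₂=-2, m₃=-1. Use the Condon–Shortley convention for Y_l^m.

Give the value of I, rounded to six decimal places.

-0.238414

Rules hold: Σm=0, L=8 even, 2≤2≤6.
N = 9·5·5 = 225
Δ = 4!·4!·0!/9! = 1/630
Racah Σ t=2..2: t=2:+1/16 = 1/16
⇒ 3j(4 2 2; 0 0 0)² = 2/35, sgn +1
Racah Σ t=0..0: t=0:+1/144 = 1/144
⇒ 3j(4 2 2; 3 -2 -1)² = 1/18, sgn -1
4πI² = N·(3j₀)²·(3jₘ)² = 5/7
I = -1·√(0.714286/4π) = -0.23841361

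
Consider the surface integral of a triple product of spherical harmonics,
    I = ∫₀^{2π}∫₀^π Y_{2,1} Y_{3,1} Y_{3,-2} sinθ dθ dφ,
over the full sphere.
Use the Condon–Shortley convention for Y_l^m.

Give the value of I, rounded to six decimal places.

0.162868

m-sum 0 ✓  L=8 even ✓  1≤3≤5 ✓
Π(2lᵢ+1) = 5×7×7 = 245
triangle coeff Δ(2,3,3) = 1/3780
Σ_t [0,2]: t=0:+1/24 t=1:−1/4 t=2:+1/24 = -1/6
(3j)²=4/105 [(2 3 3; 0 0 0)], sign=+1
Σ_t [0,1]: t=0:+1/48 t=1:−1/12 = -1/16
(3j)²=1/28 [(2 3 3; 1 1 -2)], sign=+1
⇒ 4πI² = 1/3
I = (+1)√(1/3/(4π)) = 0.16286750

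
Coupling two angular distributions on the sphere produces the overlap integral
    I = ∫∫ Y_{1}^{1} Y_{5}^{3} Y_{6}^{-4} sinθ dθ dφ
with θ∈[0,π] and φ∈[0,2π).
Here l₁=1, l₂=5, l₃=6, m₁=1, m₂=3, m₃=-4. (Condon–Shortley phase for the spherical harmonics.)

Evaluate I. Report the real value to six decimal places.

0.274090

Rules hold: Σm=0, L=12 even, 4≤6≤6.
N = 3·11·13 = 429
Δ = 0!·2!·10!/13! = 1/858
Racah Σ t=0..0: t=0:+1/14400 = 1/14400
⇒ 3j(1 5 6; 0 0 0)² = 6/143, sgn +1
Racah Σ t=0..0: t=0:+1/161280 = 1/161280
⇒ 3j(1 5 6; 1 3 -4)² = 15/286, sgn +1
4πI² = N·(3j₀)²·(3jₘ)² = 135/143
I = +1·√(0.944056/4π) = 0.27409047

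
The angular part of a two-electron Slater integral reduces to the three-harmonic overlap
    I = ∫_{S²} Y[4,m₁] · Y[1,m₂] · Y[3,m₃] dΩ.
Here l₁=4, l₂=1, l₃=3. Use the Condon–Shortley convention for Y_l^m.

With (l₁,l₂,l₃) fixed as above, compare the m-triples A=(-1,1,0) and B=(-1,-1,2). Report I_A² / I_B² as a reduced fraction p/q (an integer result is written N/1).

Same 4,1,3: normalisation and zero-m 3j drop out of the ratio.
A: Δ: 2! 6! 0! / 9! → 1/252; sum: t=2:+1/72 = 1/72; 3j²(4 1 3; -1 1 0) = Δ·Π!·Σ² = 5/126  (sign -1)
B: Δ: 2! 6! 0! / 9! → 1/252; sum: t=0:+1/240 = 1/240; 3j²(4 1 3; -1 -1 2) = Δ·Π!·Σ² = 1/84  (sign -1)
I_A²/I_B² = (5/126)/(1/84) = 10/3

10/3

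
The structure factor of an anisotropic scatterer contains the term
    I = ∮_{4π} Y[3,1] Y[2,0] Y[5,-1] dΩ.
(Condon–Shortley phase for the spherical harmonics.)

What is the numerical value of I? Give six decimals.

m-sum 0 ✓  L=10 even ✓  1≤5≤5 ✓
Π(2lᵢ+1) = 7×5×11 = 385
triangle coeff Δ(3,2,5) = 1/2310
Σ_t [0,0]: t=0:+1/144 = 1/144
(3j)²=10/231 [(3 2 5; 0 0 0)], sign=-1
Σ_t [0,0]: t=0:+1/192 = 1/192
(3j)²=3/77 [(3 2 5; 1 0 -1)], sign=+1
⇒ 4πI² = 50/77
I = (-1)√(50/77/(4π)) = -0.22731846

-0.227318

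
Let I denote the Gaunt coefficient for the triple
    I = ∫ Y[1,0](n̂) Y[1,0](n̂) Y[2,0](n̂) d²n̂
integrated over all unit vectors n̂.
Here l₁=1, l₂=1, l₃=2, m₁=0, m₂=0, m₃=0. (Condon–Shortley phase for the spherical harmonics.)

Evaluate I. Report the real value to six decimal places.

Rules hold: Σm=0, L=4 even, 0≤2≤2.
N = 3·3·5 = 45
Δ = 0!·2!·2!/5! = 1/30
Racah Σ t=0..0: t=0:+1/1 = 1/1
⇒ 3j(1 1 2; 0 0 0)² = 2/15, sgn +1
(m-triple is (0,0,0) — same symbol as above.)
4πI² = N·(3j₀)²·(3jₘ)² = 4/5
I = +1·√(0.8/4π) = 0.25231325

0.252313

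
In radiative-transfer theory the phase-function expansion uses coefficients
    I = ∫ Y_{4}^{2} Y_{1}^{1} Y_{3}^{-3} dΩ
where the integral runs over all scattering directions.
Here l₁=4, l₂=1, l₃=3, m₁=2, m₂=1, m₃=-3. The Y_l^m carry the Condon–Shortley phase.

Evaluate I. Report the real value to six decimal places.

0.061558

Rules hold: Σm=0, L=8 even, 3≤3≤5.
N = 9·3·7 = 189
Δ = 2!·6!·0!/9! = 1/252
Racah Σ t=1..1: t=1:−1/36 = -1/36
⇒ 3j(4 1 3; 0 0 0)² = 4/63, sgn +1
Racah Σ t=2..2: t=2:+1/1440 = 1/1440
⇒ 3j(4 1 3; 2 1 -3)² = 1/252, sgn +1
4πI² = N·(3j₀)²·(3jₘ)² = 1/21
I = +1·√(0.047619/4π) = 0.06155813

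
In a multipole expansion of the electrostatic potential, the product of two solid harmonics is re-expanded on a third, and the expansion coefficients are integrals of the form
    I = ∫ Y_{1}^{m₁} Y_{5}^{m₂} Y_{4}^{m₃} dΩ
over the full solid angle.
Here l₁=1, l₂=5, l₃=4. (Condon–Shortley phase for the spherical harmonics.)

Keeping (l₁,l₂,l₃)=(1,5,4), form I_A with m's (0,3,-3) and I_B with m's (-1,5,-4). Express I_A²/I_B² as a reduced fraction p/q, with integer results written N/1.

Same 1,5,4: normalisation and zero-m 3j drop out of the ratio.
A: Δ: 2! 0! 8! / 11! → 1/495; sum: t=1:−1/5040 = -1/5040; 3j²(1 5 4; 0 3 -3) = Δ·Π!·Σ² = 16/495  (sign +1)
B: Δ: 2! 0! 8! / 11! → 1/495; sum: t=2:+1/80640 = 1/80640; 3j²(1 5 4; -1 5 -4) = Δ·Π!·Σ² = 1/11  (sign +1)
I_A²/I_B² = (16/495)/(1/11) = 16/45

16/45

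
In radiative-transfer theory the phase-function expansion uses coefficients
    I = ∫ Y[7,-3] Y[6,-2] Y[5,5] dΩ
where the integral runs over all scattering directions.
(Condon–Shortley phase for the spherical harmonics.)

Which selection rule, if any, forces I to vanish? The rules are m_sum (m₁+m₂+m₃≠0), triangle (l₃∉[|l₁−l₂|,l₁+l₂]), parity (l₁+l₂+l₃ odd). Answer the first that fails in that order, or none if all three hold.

none

azimuthal sum: -3 − 2 + 5 = 0  ✓
1 ≤ 5 ≤ 13 (triangle on l)  ✓
L = 7 + 6 + 5 = 18 (even)  ✓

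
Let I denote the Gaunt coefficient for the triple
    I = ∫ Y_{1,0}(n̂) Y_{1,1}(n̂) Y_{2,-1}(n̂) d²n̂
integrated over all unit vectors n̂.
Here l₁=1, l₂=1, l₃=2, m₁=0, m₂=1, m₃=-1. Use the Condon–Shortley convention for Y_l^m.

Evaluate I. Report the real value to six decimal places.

Checks pass: Σm=0; 4 even; l₃=2∈[0,2].
(2·1+1)(2·1+1)(2·2+1) = 45
Δ: 0! 2! 2! / 5! → 1/30
sum: t=0:+1/1 = 1/1
3j²(1 1 2; 0 0 0) = Δ·Π!·Σ² = 2/15  (sign +1)
sum: t=0:+1/2 = 1/2
3j²(1 1 2; 0 1 -1) = Δ·Π!·Σ² = 1/10  (sign -1)
combine: 4πI² = 45·2/15·1/10 = 3/5
take √, sign -1: I = -0.21850969

-0.218510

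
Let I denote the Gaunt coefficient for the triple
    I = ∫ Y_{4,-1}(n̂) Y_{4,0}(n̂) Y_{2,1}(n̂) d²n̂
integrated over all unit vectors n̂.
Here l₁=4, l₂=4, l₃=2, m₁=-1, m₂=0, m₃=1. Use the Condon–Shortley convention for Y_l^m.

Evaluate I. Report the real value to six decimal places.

m-sum 0 ✓  L=10 even ✓  0≤2≤8 ✓
Π(2lᵢ+1) = 9×9×5 = 405
triangle coeff Δ(4,4,2) = 1/13860
Σ_t [2,4]: t=2:+1/192 t=3:−1/36 t=4:+1/192 = -5/288
(3j)²=20/693 [(4 4 2; 0 0 0)], sign=-1
Σ_t [3,4]: t=3:−1/72 t=4:+1/96 = -1/288
(3j)²=1/462 [(4 4 2; -1 0 1)], sign=+1
⇒ 4πI² = 150/5929
I = (-1)√(150/5929/(4π)) = -0.04486937

-0.044869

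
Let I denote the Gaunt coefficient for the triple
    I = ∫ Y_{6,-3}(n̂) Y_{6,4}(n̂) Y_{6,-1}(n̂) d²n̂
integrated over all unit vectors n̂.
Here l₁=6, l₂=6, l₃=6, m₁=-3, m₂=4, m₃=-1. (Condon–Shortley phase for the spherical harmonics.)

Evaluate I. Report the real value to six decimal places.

m-sum 0 ✓  L=18 even ✓  0≤6≤12 ✓
Π(2lᵢ+1) = 13×13×13 = 2197
triangle coeff Δ(6,6,6) = 1/325909584
Σ_t [0,6]: t=0:+1/373248000 t=1:−1/1728000 t=2:+1/110592 t=3:−1/46656 t=4:+1/110592 t=5:−1/1728000 t=6:+1/373248000 = -7/1555200
(3j)²=400/46189 [(6 6 6; 0 0 0)], sign=-1
Σ_t [4,6]: t=4:+1/4147200 t=5:−1/691200 t=6:+1/1244160 = -1/2488320
(3j)²=875/184756 [(6 6 6; -3 4 -1)], sign=+1
⇒ 4πI² = 1137500/12623809
I = (-1)√(1137500/12623809/(4π)) = -0.08467897

-0.084679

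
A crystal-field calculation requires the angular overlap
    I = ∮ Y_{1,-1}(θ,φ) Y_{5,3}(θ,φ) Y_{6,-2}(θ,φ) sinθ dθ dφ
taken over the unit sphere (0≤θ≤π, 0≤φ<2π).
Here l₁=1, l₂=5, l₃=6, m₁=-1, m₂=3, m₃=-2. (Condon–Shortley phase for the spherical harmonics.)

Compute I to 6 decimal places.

0.100084

Checks pass: Σm=0; 12 even; l₃=6∈[4,6].
(2·1+1)(2·5+1)(2·6+1) = 429
Δ: 0! 2! 10! / 13! → 1/858
sum: t=0:+1/14400 = 1/14400
3j²(1 5 6; 0 0 0) = Δ·Π!·Σ² = 6/143  (sign +1)
sum: t=0:+1/161280 = 1/161280
3j²(1 5 6; -1 3 -2) = Δ·Π!·Σ² = 1/143  (sign +1)
combine: 4πI² = 429·6/143·1/143 = 18/143
take √, sign +1: I = 0.10008369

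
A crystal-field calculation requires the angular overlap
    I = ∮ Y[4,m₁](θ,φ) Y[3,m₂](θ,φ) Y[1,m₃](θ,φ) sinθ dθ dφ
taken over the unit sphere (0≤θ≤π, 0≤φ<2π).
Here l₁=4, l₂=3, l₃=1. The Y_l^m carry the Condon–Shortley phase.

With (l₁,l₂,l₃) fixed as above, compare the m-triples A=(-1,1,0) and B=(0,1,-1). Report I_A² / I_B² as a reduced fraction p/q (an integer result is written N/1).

Shared (l₁,l₂,l₃)=(4,3,1): N and (l;000)² cancel in I_A²/I_B².
A: Δ = 6!·2!·0!/9! = 1/252; Racah Σ t=4..4: t=4:+1/48 = 1/48; ⇒ 3j(4 3 1; -1 1 0)² = 5/84, sgn -1
B: Δ = 6!·2!·0!/9! = 1/252; Racah Σ t=4..4: t=4:+1/96 = 1/96; ⇒ 3j(4 3 1; 0 1 -1)² = 1/42, sgn +1
I_A²/I_B² = (5/84)/(1/42) = 5/2

5/2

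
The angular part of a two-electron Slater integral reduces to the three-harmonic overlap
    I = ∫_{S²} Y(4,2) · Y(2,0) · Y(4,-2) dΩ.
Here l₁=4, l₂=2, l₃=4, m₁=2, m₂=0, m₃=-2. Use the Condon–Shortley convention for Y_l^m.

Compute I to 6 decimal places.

0.065536

Rules hold: Σm=0, L=10 even, 2≤4≤6.
N = 9·5·9 = 405
Δ = 2!·6!·2!/11! = 1/13860
Racah Σ t=0..2: t=0:+1/192 t=1:−1/36 t=2:+1/192 = -5/288
⇒ 3j(4 2 4; 0 0 0)² = 20/693, sgn -1
Racah Σ t=0..2: t=0:+1/192 t=1:−1/120 t=2:+1/2880 = -1/360
⇒ 3j(4 2 4; 2 0 -2)² = 16/3465, sgn -1
4πI² = N·(3j₀)²·(3jₘ)² = 320/5929
I = +1·√(0.053972/4π) = 0.06553591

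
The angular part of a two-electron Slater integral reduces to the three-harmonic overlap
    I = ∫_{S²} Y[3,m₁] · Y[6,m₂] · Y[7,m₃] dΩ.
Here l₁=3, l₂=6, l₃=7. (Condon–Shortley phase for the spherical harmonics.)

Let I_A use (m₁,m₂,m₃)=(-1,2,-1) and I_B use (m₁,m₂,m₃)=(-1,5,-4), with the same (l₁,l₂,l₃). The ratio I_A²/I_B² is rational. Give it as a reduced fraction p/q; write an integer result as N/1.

Same 3,6,7: normalisation and zero-m 3j drop out of the ratio.
A: Δ: 2! 4! 10! / 17! → 1/2042040; sum: t=0:+1/3870720 t=1:−1/181440 t=2:+1/138240 = 23/11612160; 3j²(3 6 7; -1 2 -1) = Δ·Π!·Σ² = 529/204204  (sign +1)
B: Δ: 2! 4! 10! / 17! → 1/2042040; sum: t=1:−1/21772800 t=2:+1/2903040 = 13/43545600; 3j²(3 6 7; -1 5 -4) = Δ·Π!·Σ² = 143/7140  (sign -1)
I_A²/I_B² = (529/204204)/(143/7140) = 2645/20449

2645/20449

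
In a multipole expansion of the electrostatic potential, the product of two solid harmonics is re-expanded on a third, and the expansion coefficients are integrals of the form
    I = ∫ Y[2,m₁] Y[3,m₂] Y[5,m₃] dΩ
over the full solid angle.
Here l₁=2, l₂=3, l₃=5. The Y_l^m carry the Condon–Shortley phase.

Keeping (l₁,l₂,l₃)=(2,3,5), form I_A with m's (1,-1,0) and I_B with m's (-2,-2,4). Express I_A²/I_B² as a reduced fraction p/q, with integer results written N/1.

l's match ⇒ only the (l;m) 3-j factors differ between A and B.
A: triangle coeff Δ(2,3,5) = 1/2310; Σ_t [0,0]: t=0:+1/288 = 1/288; (3j)²=5/231 [(2 3 5; 1 -1 0)], sign=-1
B: triangle coeff Δ(2,3,5) = 1/2310; Σ_t [0,0]: t=0:+1/2880 = 1/2880; (3j)²=3/55 [(2 3 5; -2 -2 4)], sign=-1
I_A²/I_B² = (5/231)/(3/55) = 25/63

25/63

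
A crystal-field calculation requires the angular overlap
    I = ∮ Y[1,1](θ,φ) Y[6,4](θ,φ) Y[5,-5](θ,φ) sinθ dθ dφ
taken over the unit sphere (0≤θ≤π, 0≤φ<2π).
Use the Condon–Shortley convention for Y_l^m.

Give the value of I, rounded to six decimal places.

Checks pass: Σm=0; 12 even; l₃=5∈[5,7].
(2·1+1)(2·6+1)(2·5+1) = 429
Δ: 2! 0! 10! / 13! → 1/858
sum: t=1:−1/14400 = -1/14400
3j²(1 6 5; 0 0 0) = Δ·Π!·Σ² = 6/143  (sign +1)
sum: t=0:+1/7257600 = 1/7257600
3j²(1 6 5; 1 4 -5) = Δ·Π!·Σ² = 1/858  (sign +1)
combine: 4πI² = 429·6/143·1/858 = 3/143
take √, sign +1: I = 0.04085899

0.040859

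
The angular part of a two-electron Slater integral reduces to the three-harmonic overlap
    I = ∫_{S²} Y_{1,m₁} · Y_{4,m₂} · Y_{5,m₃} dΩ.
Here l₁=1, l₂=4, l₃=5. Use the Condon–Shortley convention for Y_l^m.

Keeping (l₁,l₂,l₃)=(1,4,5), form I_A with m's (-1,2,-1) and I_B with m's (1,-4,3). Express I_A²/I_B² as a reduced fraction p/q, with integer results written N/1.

l's match ⇒ only the (l;m) 3-j factors differ between A and B.
A: triangle coeff Δ(1,4,5) = 1/495; Σ_t [0,0]: t=0:+1/2880 = 1/2880; (3j)²=2/165 [(1 4 5; -1 2 -1)], sign=+1
B: triangle coeff Δ(1,4,5) = 1/495; Σ_t [0,0]: t=0:+1/80640 = 1/80640; (3j)²=1/495 [(1 4 5; 1 -4 3)], sign=+1
I_A²/I_B² = (2/165)/(1/495) = 6/1

6/1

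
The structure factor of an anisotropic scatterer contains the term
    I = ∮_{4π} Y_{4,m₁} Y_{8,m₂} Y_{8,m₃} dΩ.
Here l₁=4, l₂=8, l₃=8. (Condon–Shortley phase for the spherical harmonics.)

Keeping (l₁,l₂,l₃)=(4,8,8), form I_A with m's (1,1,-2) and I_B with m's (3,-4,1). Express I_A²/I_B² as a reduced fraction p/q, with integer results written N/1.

l's match ⇒ only the (l;m) 3-j factors differ between A and B.
A: triangle coeff Δ(4,8,8) = 1/185175900; Σ_t [0,3]: t=0:+1/313528320 t=1:−1/23224320 t=2:+1/14515200 t=3:−1/74649600 = 7/447897600; (3j)²=343/75582 [(4 8 8; 1 1 -2)], sign=+1
B: triangle coeff Δ(4,8,8) = 1/185175900; Σ_t [0,1]: t=0:+1/139345920 t=1:−1/313528320 = 1/250822656; (3j)²=1375/151164 [(4 8 8; 3 -4 1)], sign=-1
I_A²/I_B² = (343/75582)/(1375/151164) = 686/1375

686/1375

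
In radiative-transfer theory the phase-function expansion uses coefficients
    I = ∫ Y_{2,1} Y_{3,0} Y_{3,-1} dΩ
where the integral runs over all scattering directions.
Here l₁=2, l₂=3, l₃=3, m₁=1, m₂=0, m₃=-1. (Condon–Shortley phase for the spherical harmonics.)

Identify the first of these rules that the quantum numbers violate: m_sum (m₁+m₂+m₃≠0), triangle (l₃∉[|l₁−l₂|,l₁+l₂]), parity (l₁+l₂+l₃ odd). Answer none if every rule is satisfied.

none

azimuthal sum: 1 + 0 − 1 = 0  ✓
1 ≤ 3 ≤ 5 (triangle on l)  ✓
L = 2 + 3 + 3 = 8 (even)  ✓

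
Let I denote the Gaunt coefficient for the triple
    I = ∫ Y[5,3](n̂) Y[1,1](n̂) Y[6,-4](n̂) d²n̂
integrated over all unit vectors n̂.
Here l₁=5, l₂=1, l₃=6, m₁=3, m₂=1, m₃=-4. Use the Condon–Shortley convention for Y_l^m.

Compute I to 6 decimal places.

m-sum 0 ✓  L=12 even ✓  4≤6≤6 ✓
Π(2lᵢ+1) = 11×3×13 = 429
triangle coeff Δ(5,1,6) = 1/858
Σ_t [0,0]: t=0:+1/14400 = 1/14400
(3j)²=6/143 [(5 1 6; 0 0 0)], sign=+1
Σ_t [0,0]: t=0:+1/161280 = 1/161280
(3j)²=15/286 [(5 1 6; 3 1 -4)], sign=+1
⇒ 4πI² = 135/143
I = (+1)√(135/143/(4π)) = 0.27409047

0.274090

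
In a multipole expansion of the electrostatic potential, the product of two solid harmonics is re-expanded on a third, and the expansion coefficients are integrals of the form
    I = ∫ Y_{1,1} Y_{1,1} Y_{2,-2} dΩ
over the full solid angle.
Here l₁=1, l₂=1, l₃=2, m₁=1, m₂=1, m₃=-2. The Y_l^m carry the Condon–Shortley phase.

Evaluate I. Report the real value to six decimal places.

Checks pass: Σm=0; 4 even; l₃=2∈[0,2].
(2·1+1)(2·1+1)(2·2+1) = 45
Δ: 0! 2! 2! / 5! → 1/30
sum: t=0:+1/1 = 1/1
3j²(1 1 2; 0 0 0) = Δ·Π!·Σ² = 2/15  (sign +1)
sum: t=0:+1/4 = 1/4
3j²(1 1 2; 1 1 -2) = Δ·Π!·Σ² = 1/5  (sign +1)
combine: 4πI² = 45·2/15·1/5 = 6/5
take √, sign +1: I = 0.30901936

0.309019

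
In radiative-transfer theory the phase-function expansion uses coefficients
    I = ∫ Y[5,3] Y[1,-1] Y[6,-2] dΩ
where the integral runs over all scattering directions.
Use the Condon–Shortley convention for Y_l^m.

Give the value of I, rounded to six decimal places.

0.100084

Checks pass: Σm=0; 12 even; l₃=6∈[4,6].
(2·5+1)(2·1+1)(2·6+1) = 429
Δ: 0! 10! 2! / 13! → 1/858
sum: t=0:+1/14400 = 1/14400
3j²(5 1 6; 0 0 0) = Δ·Π!·Σ² = 6/143  (sign +1)
sum: t=0:+1/161280 = 1/161280
3j²(5 1 6; 3 -1 -2) = Δ·Π!·Σ² = 1/143  (sign +1)
combine: 4πI² = 429·6/143·1/143 = 18/143
take √, sign +1: I = 0.10008369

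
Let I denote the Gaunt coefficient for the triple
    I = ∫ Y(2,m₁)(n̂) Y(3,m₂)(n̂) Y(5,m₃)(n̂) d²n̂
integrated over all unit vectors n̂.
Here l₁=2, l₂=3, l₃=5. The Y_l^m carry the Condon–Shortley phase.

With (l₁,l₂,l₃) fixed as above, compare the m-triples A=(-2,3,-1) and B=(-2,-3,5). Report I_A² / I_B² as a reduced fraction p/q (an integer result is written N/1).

l's match ⇒ only the (l;m) 3-j factors differ between A and B.
A: triangle coeff Δ(2,3,5) = 1/2310; Σ_t [0,0]: t=0:+1/17280 = 1/17280; (3j)²=1/2310 [(2 3 5; -2 3 -1)], sign=+1
B: triangle coeff Δ(2,3,5) = 1/2310; Σ_t [0,0]: t=0:+1/17280 = 1/17280; (3j)²=1/11 [(2 3 5; -2 -3 5)], sign=+1
I_A²/I_B² = (1/2310)/(1/11) = 1/210

1/210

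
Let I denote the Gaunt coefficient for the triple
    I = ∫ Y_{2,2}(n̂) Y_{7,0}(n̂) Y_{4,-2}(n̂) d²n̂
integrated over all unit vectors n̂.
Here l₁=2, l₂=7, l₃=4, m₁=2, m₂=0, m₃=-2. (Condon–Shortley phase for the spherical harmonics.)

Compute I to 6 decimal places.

0.000000

l₃=4 ∉ [5,9] — triangle fails ⇒ I = 0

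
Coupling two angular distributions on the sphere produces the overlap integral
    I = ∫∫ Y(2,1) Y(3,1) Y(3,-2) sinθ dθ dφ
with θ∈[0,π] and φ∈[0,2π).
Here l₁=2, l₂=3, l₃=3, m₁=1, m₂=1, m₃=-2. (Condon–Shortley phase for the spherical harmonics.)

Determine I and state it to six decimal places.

0.162868

Checks pass: Σm=0; 8 even; l₃=3∈[1,5].
(2·2+1)(2·3+1)(2·3+1) = 245
Δ: 2! 2! 4! / 9! → 1/3780
sum: t=0:+1/24 t=1:−1/4 t=2:+1/24 = -1/6
3j²(2 3 3; 0 0 0) = Δ·Π!·Σ² = 4/105  (sign +1)
sum: t=0:+1/48 t=1:−1/12 = -1/16
3j²(2 3 3; 1 1 -2) = Δ·Π!·Σ² = 1/28  (sign +1)
combine: 4πI² = 245·4/105·1/28 = 1/3
take √, sign +1: I = 0.16286750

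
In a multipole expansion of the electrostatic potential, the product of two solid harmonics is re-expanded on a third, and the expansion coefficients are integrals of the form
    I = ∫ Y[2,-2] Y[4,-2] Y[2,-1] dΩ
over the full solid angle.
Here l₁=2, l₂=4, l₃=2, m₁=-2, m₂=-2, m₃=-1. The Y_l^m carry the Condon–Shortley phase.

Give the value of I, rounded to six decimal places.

-2 − 2 − 1 = -5 ≠ 0: azimuthal integral kills it; I = 0

0.000000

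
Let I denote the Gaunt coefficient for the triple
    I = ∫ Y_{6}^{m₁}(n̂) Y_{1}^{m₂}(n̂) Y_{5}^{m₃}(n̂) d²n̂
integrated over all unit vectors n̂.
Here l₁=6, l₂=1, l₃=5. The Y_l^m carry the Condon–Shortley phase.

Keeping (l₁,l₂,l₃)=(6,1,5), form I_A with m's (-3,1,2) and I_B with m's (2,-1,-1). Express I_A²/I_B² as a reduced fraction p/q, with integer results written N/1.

Same 6,1,5: normalisation and zero-m 3j drop out of the ratio.
A: Δ: 2! 10! 0! / 13! → 1/858; sum: t=2:+1/60480 = 1/60480; 3j²(6 1 5; -3 1 2) = Δ·Π!·Σ² = 6/143  (sign -1)
B: Δ: 2! 10! 0! / 13! → 1/858; sum: t=0:+1/34560 = 1/34560; 3j²(6 1 5; 2 -1 -1) = Δ·Π!·Σ² = 14/429  (sign +1)
I_A²/I_B² = (6/143)/(14/429) = 9/7

9/7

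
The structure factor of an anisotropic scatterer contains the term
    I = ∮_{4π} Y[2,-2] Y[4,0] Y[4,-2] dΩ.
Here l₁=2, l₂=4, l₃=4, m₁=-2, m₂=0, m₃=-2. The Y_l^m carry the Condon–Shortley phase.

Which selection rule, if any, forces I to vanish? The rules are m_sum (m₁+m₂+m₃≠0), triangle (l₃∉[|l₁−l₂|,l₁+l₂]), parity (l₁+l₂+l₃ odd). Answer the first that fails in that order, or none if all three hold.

m_sum

azimuthal sum: -2 + 0 − 2 = -4  ✗
2 ≤ 4 ≤ 6 (triangle on l)
L = 2 + 4 + 4 = 10 (even)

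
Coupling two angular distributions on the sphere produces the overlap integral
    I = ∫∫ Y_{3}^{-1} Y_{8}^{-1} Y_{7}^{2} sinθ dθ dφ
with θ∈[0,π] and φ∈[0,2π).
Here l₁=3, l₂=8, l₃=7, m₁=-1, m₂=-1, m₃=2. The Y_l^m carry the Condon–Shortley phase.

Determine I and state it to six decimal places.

Checks pass: Σm=0; 18 even; l₃=7∈[5,11].
(2·3+1)(2·8+1)(2·7+1) = 1785
Δ: 4! 2! 12! / 19! → 1/5290740
sum: t=1:−1/7257600 t=2:+1/2073600 t=3:−1/7257600 = 1/4838400
3j²(3 8 7; 0 0 0) = Δ·Π!·Σ² = 252/20995  (sign -1)
sum: t=2:+1/4838400 t=3:−1/5806080 t=4:+1/104509440 = 23/522547200
3j²(3 8 7; -1 -1 2) = Δ·Π!·Σ² = 529/377910  (sign -1)
combine: 4πI² = 1785·252/20995·529/377910 = 155526/5185765
take √, sign +1: I = 0.04885288

0.048853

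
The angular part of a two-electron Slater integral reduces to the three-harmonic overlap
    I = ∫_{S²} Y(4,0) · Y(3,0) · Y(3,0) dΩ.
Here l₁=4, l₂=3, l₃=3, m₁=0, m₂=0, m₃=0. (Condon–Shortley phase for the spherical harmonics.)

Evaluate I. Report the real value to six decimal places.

Checks pass: Σm=0; 10 even; l₃=3∈[1,7].
(2·4+1)(2·3+1)(2·3+1) = 441
Δ: 4! 4! 2! / 11! → 1/34650
sum: t=1:−1/72 t=2:+1/16 t=3:−1/72 = 5/144
3j²(4 3 3; 0 0 0) = Δ·Π!·Σ² = 2/77  (sign -1)
(m-triple is (0,0,0) — same symbol as above.)
combine: 4πI² = 441·2/77·2/77 = 36/121
take √, sign +1: I = 0.15386989

0.153870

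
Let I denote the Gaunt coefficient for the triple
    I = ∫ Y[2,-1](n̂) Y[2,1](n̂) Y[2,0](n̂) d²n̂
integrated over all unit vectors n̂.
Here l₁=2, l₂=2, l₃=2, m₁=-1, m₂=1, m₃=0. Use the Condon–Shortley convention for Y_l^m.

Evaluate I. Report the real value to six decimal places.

-0.090112

Checks pass: Σm=0; 6 even; l₃=2∈[0,4].
(2·2+1)(2·2+1)(2·2+1) = 125
Δ: 2! 2! 2! / 7! → 1/630
sum: t=0:+1/8 t=1:−1/1 t=2:+1/8 = -3/4
3j²(2 2 2; 0 0 0) = Δ·Π!·Σ² = 2/35  (sign -1)
sum: t=1:−1/4 t=2:+1/2 = 1/4
3j²(2 2 2; -1 1 0) = Δ·Π!·Σ² = 1/70  (sign +1)
combine: 4πI² = 125·2/35·1/70 = 5/49
take √, sign -1: I = -0.09011188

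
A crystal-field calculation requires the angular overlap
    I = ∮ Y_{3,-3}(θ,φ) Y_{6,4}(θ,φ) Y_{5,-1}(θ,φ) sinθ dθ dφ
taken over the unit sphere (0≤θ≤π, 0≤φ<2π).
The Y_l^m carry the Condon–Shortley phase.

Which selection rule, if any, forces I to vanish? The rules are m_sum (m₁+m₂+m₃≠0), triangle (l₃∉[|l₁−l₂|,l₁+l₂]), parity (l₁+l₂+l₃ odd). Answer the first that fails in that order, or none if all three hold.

m₁+m₂+m₃ = -3 + 4 − 1 = 0  ✓
triangle: |3−6|=3 ≤ l₃=5 ≤ 3+6=9  ✓
parity: l₁+l₂+l₃ = 14 is even  ✓

none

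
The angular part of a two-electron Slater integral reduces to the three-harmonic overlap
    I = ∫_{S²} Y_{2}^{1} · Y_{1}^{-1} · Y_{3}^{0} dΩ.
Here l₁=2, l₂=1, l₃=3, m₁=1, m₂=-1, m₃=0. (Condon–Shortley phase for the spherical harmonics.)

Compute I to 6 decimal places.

m-sum 0 ✓  L=6 even ✓  1≤3≤3 ✓
Π(2lᵢ+1) = 5×3×7 = 105
triangle coeff Δ(2,1,3) = 1/105
Σ_t [0,0]: t=0:+1/4 = 1/4
(3j)²=3/35 [(2 1 3; 0 0 0)], sign=-1
Σ_t [0,0]: t=0:+1/12 = 1/12
(3j)²=1/35 [(2 1 3; 1 -1 0)], sign=-1
⇒ 4πI² = 9/35
I = (+1)√(9/35/(4π)) = 0.14304817

0.143048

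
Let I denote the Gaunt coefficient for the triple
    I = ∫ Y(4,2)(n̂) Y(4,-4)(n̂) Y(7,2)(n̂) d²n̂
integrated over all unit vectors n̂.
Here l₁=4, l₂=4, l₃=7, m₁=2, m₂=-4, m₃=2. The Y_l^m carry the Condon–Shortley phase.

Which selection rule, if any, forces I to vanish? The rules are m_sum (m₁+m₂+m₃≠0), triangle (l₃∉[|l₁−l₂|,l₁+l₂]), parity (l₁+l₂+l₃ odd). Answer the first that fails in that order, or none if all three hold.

azimuthal sum: 2 − 4 + 2 = 0  ✓
0 ≤ 7 ≤ 8 (triangle on l)  ✓
L = 4 + 4 + 7 = 15 (odd)  ✗

parity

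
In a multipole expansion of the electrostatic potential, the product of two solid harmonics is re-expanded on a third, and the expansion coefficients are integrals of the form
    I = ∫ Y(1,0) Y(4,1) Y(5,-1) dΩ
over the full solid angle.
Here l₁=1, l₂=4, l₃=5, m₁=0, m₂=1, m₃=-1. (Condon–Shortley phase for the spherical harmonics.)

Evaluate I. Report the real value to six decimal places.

Checks pass: Σm=0; 10 even; l₃=5∈[3,5].
(2·1+1)(2·4+1)(2·5+1) = 297
Δ: 0! 2! 8! / 11! → 1/495
sum: t=0:+1/576 = 1/576
3j²(1 4 5; 0 0 0) = Δ·Π!·Σ² = 5/99  (sign -1)
sum: t=0:+1/720 = 1/720
3j²(1 4 5; 0 1 -1) = Δ·Π!·Σ² = 8/165  (sign +1)
combine: 4πI² = 297·5/99·8/165 = 8/11
take √, sign -1: I = -0.24057125

-0.240571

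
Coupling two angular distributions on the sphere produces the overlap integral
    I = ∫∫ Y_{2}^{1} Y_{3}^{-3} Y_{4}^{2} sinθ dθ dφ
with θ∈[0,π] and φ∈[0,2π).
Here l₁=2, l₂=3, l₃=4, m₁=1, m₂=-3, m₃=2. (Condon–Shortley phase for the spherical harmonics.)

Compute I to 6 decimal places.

l₁+l₂+l₃=9 is odd: 3j(l;000)=0 ⇒ I=0

0.000000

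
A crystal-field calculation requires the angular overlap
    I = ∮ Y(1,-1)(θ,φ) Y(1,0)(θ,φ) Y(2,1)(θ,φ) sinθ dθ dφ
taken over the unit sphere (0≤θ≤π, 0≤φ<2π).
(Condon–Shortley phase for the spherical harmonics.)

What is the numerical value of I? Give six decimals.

Checks pass: Σm=0; 4 even; l₃=2∈[0,2].
(2·1+1)(2·1+1)(2·2+1) = 45
Δ: 0! 2! 2! / 5! → 1/30
sum: t=0:+1/1 = 1/1
3j²(1 1 2; 0 0 0) = Δ·Π!·Σ² = 2/15  (sign +1)
sum: t=0:+1/2 = 1/2
3j²(1 1 2; -1 0 1) = Δ·Π!·Σ² = 1/10  (sign -1)
combine: 4πI² = 45·2/15·1/10 = 3/5
take √, sign -1: I = -0.21850969

-0.218510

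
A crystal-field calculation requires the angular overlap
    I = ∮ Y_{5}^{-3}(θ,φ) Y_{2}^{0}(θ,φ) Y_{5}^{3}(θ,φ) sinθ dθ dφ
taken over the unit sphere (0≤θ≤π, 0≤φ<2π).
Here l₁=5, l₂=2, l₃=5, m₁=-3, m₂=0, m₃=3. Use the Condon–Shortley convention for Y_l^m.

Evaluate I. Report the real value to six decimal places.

m-sum 0 ✓  L=12 even ✓  3≤5≤7 ✓
Π(2lᵢ+1) = 11×5×11 = 605
triangle coeff Δ(5,2,5) = 1/38610
Σ_t [0,2]: t=0:+1/2880 t=1:−1/576 t=2:+1/2880 = -1/960
(3j)²=10/429 [(5 2 5; 0 0 0)], sign=+1
Σ_t [0,2]: t=0:+1/161280 t=1:−1/5040 t=2:+1/5760 = -1/53760
(3j)²=1/4290 [(5 2 5; -3 0 3)], sign=-1
⇒ 4πI² = 5/1521
I = (-1)√(5/1521/(4π)) = -0.01617393

-0.016174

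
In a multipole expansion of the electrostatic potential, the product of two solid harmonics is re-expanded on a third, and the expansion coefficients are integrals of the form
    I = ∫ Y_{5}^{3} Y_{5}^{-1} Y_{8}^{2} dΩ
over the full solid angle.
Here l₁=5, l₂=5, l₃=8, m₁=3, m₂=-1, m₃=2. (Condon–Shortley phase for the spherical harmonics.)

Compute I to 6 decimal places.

3 − 1 + 2 = 4 ≠ 0: azimuthal integral kills it; I = 0

0.000000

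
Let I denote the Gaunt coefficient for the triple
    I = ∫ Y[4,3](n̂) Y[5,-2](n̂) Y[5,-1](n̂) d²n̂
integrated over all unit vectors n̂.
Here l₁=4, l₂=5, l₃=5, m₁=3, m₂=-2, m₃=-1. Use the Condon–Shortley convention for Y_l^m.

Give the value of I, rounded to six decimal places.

m-sum 0 ✓  L=14 even ✓  1≤5≤9 ✓
Π(2lᵢ+1) = 9×11×11 = 1089
triangle coeff Δ(4,5,5) = 1/3153150
Σ_t [0,4]: t=0:+1/69120 t=1:−1/1728 t=2:+1/576 t=3:−1/1728 t=4:+1/69120 = 7/11520
(3j)²=2/143 [(4 5 5; 0 0 0)], sign=-1
Σ_t [0,1]: t=0:+1/5184 t=1:−1/6912 = 1/20736
(3j)²=5/2574 [(4 5 5; 3 -2 -1)], sign=+1
⇒ 4πI² = 5/169
I = (-1)√(5/169/(4π)) = -0.04852178

-0.048522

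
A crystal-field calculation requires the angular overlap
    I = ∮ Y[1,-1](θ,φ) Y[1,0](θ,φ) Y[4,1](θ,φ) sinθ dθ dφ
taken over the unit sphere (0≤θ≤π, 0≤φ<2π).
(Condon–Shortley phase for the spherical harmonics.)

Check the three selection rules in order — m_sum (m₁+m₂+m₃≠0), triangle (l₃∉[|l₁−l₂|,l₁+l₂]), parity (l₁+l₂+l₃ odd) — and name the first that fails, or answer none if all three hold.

Σmᵢ = 0  ✓
l₃∈[|l₁−l₂|,l₁+l₂]=[0,2], have l₃=4  ✗
Σlᵢ = 6 ⇒ even

triangle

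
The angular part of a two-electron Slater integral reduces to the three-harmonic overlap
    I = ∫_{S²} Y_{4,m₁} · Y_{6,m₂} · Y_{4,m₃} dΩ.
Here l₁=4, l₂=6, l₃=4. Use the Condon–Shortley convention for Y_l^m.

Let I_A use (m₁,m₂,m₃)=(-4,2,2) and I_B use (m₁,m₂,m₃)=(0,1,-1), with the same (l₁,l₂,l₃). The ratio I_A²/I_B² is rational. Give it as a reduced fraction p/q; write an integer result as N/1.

Same 4,6,4: normalisation and zero-m 3j drop out of the ratio.
A: Δ: 6! 2! 6! / 15! → 1/1261260; sum: t=6:+1/69120 = 1/69120; 3j²(4 6 4; -4 2 2) = Δ·Π!·Σ² = 4/429  (sign +1)
B: Δ: 6! 2! 6! / 15! → 1/1261260; sum: t=2:+1/11520 t=3:−1/1728 t=4:+1/3456 = -7/34560; 3j²(4 6 4; 0 1 -1) = Δ·Π!·Σ² = 7/858  (sign +1)
I_A²/I_B² = (4/429)/(7/858) = 8/7

8/7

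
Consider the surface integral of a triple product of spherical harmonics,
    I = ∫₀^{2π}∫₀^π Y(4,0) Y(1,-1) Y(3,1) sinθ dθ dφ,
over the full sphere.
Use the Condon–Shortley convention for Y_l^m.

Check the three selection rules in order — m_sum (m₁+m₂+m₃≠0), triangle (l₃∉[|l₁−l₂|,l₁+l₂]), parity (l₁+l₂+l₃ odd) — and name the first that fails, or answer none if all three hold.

azimuthal sum: 0 − 1 + 1 = 0  ✓
3 ≤ 3 ≤ 5 (triangle on l)  ✓
L = 4 + 1 + 3 = 8 (even)  ✓

none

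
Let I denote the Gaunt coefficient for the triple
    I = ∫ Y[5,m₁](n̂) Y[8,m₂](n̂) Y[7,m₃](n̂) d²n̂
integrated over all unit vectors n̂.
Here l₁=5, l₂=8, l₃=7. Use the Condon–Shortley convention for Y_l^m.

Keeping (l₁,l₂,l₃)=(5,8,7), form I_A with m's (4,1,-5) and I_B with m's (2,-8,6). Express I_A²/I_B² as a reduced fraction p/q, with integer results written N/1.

l's match ⇒ only the (l;m) 3-j factors differ between A and B.
A: triangle coeff Δ(5,8,7) = 1/814773960; Σ_t [0,1]: t=0:+1/1567641600 t=1:−1/232243200 = -23/6270566400; (3j)²=529/50388 [(5 8 7; 4 1 -5)], sign=-1
B: triangle coeff Δ(5,8,7) = 1/814773960; Σ_t [0,0]: t=0:+1/15676416000 = 1/15676416000; (3j)²=286/14535 [(5 8 7; 2 -8 6)], sign=-1
I_A²/I_B² = (529/50388)/(286/14535) = 7935/14872

7935/14872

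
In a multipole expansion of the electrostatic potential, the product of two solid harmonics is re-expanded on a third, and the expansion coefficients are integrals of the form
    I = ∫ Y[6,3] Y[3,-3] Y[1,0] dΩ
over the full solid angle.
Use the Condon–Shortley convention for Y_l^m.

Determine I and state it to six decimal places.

0.000000

triangle: need 3≤l₃≤9, have 1; I=0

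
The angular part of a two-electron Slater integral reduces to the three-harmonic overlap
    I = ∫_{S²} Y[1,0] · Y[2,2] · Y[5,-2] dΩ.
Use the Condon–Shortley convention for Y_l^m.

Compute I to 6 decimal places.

0.000000

l₃=5 ∉ [1,3] — triangle fails ⇒ I = 0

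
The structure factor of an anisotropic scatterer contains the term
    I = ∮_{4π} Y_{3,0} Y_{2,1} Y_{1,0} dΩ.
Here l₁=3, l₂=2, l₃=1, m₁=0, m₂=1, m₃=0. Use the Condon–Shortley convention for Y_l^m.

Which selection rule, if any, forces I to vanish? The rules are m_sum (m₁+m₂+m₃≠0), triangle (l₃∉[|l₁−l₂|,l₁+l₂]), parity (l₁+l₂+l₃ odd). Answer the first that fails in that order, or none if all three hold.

m₁+m₂+m₃ = 0 + 1 + 0 = 1  ✗
triangle: |3−2|=1 ≤ l₃=1 ≤ 3+2=5
parity: l₁+l₂+l₃ = 6 is even

m_sum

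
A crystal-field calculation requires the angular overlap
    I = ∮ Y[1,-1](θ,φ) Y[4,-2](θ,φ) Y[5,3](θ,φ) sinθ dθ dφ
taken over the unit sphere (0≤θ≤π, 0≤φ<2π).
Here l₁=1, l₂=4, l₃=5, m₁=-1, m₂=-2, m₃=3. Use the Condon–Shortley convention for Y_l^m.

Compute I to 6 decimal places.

m-sum 0 ✓  L=10 even ✓  3≤5≤5 ✓
Π(2lᵢ+1) = 3×9×11 = 297
triangle coeff Δ(1,4,5) = 1/495
Σ_t [0,0]: t=0:+1/576 = 1/576
(3j)²=5/99 [(1 4 5; 0 0 0)], sign=-1
Σ_t [0,0]: t=0:+1/2880 = 1/2880
(3j)²=28/495 [(1 4 5; -1 -2 3)], sign=+1
⇒ 4πI² = 28/33
I = (-1)√(28/33/(4π)) = -0.25984664

-0.259847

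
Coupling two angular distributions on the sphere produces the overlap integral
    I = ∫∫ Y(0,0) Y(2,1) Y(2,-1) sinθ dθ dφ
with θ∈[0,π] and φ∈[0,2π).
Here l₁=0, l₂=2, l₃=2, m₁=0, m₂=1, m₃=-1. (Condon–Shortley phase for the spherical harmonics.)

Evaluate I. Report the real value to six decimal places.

-0.282095

m-sum 0 ✓  L=4 even ✓  2≤2≤2 ✓
Π(2lᵢ+1) = 1×5×5 = 25
triangle coeff Δ(0,2,2) = 1/5
Σ_t [0,0]: t=0:+1/4 = 1/4
(3j)²=1/5 [(0 2 2; 0 0 0)], sign=+1
Σ_t [0,0]: t=0:+1/6 = 1/6
(3j)²=1/5 [(0 2 2; 0 1 -1)], sign=-1
⇒ 4πI² = 1/1
I = (-1)√(1/1/(4π)) = -0.28209479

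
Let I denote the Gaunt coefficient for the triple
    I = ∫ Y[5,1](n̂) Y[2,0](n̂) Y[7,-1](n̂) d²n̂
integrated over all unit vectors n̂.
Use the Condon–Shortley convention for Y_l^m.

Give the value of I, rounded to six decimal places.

Checks pass: Σm=0; 14 even; l₃=7∈[3,7].
(2·5+1)(2·2+1)(2·7+1) = 825
Δ: 0! 10! 4! / 15! → 1/15015
sum: t=0:+1/57600 = 1/57600
3j²(5 2 7; 0 0 0) = Δ·Π!·Σ² = 21/715  (sign -1)
sum: t=0:+1/69120 = 1/69120
3j²(5 2 7; 1 0 -1) = Δ·Π!·Σ² = 4/143  (sign +1)
combine: 4πI² = 825·21/715·4/143 = 1260/1859
take √, sign -1: I = -0.23224194

-0.232242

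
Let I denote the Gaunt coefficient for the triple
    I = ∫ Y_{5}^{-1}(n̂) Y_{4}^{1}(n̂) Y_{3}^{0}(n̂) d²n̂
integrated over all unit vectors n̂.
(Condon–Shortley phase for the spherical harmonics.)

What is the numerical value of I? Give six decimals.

-0.115089

m-sum 0 ✓  L=12 even ✓  1≤3≤9 ✓
Π(2lᵢ+1) = 11×9×7 = 693
triangle coeff Δ(5,4,3) = 1/180180
Σ_t [2,4]: t=2:+1/576 t=3:−1/144 t=4:+1/576 = -1/288
(3j)²=20/1001 [(5 4 3; 0 0 0)], sign=+1
Σ_t [3,5]: t=3:−1/432 t=4:+1/192 t=5:−1/1440 = 19/8640
(3j)²=361/30030 [(5 4 3; -1 1 0)], sign=-1
⇒ 4πI² = 2166/13013
I = (-1)√(2166/13013/(4π)) = -0.11508947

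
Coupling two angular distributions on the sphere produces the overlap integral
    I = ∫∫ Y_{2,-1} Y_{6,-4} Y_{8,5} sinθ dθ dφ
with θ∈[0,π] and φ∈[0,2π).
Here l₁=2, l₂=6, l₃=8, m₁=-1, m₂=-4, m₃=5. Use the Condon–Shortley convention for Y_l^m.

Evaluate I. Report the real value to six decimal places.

m-sum 0 ✓  L=16 even ✓  4≤8≤8 ✓
Π(2lᵢ+1) = 5×13×17 = 1105
triangle coeff Δ(2,6,8) = 1/30940
Σ_t [0,0]: t=0:+1/2073600 = 1/2073600
(3j)²=28/1105 [(2 6 8; 0 0 0)], sign=+1
Σ_t [0,0]: t=0:+1/43545600 = 1/43545600
(3j)²=33/1190 [(2 6 8; -1 -4 5)], sign=-1
⇒ 4πI² = 66/85
I = (-1)√(66/85/(4π)) = -0.24857507

-0.248575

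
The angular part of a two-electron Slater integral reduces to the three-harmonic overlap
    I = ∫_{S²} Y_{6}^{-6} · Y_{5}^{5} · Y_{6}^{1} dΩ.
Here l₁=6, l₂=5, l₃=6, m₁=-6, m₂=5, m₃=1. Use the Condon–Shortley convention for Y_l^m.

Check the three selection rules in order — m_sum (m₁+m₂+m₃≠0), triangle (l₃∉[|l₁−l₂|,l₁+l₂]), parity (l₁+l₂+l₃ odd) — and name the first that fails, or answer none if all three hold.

Σmᵢ = 0  ✓
l₃∈[|l₁−l₂|,l₁+l₂]=[1,11], have l₃=6  ✓
Σlᵢ = 17 ⇒ odd  ✗

parity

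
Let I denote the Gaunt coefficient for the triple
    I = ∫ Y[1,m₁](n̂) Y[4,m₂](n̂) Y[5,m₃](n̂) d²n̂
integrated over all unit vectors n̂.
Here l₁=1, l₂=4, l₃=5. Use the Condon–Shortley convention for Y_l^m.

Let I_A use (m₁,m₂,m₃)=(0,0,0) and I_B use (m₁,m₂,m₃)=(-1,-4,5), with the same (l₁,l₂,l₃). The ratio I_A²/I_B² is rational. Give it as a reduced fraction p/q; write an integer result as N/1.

5/9

Same 1,4,5: normalisation and zero-m 3j drop out of the ratio.
A: Δ: 0! 2! 8! / 11! → 1/495; sum: t=0:+1/576 = 1/576; 3j²(1 4 5; 0 0 0) = Δ·Π!·Σ² = 5/99  (sign -1)
B: Δ: 0! 2! 8! / 11! → 1/495; sum: t=0:+1/80640 = 1/80640; 3j²(1 4 5; -1 -4 5) = Δ·Π!·Σ² = 1/11  (sign +1)
I_A²/I_B² = (5/99)/(1/11) = 5/9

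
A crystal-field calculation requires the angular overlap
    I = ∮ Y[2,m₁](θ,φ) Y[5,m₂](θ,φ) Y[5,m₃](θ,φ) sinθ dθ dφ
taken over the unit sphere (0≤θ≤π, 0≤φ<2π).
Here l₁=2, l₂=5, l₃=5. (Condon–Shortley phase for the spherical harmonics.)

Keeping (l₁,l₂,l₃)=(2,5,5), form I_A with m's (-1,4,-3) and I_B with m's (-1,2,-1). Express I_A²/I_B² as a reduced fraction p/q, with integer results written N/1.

l's match ⇒ only the (l;m) 3-j factors differ between A and B.
A: triangle coeff Δ(2,5,5) = 1/38610; Σ_t [1,2]: t=1:−1/80640 t=2:+1/10080 = 1/11520; (3j)²=49/1430 [(2 5 5; -1 4 -3)], sign=+1
B: triangle coeff Δ(2,5,5) = 1/38610; Σ_t [1,2]: t=1:−1/2880 t=2:+1/1440 = 1/2880; (3j)²=7/715 [(2 5 5; -1 2 -1)], sign=+1
I_A²/I_B² = (49/1430)/(7/715) = 7/2

7/2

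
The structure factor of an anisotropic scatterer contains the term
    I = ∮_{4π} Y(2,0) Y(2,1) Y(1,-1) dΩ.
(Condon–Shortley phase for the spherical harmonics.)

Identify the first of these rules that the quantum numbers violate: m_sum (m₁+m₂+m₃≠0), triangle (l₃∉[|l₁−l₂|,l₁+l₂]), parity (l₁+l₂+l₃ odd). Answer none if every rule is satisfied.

parity

azimuthal sum: 0 + 1 − 1 = 0  ✓
0 ≤ 1 ≤ 4 (triangle on l)  ✓
L = 2 + 2 + 1 = 5 (odd)  ✗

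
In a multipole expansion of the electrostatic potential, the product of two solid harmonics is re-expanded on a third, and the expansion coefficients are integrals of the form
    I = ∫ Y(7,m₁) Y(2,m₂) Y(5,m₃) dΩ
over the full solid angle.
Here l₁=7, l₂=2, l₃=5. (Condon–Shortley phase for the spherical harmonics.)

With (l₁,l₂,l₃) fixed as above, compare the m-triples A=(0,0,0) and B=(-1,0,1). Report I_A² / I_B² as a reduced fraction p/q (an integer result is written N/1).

l's match ⇒ only the (l;m) 3-j factors differ between A and B.
A: triangle coeff Δ(7,2,5) = 1/15015; Σ_t [2,2]: t=2:+1/57600 = 1/57600; (3j)²=21/715 [(7 2 5; 0 0 0)], sign=-1
B: triangle coeff Δ(7,2,5) = 1/15015; Σ_t [2,2]: t=2:+1/69120 = 1/69120; (3j)²=4/143 [(7 2 5; -1 0 1)], sign=+1
I_A²/I_B² = (21/715)/(4/143) = 21/20

21/20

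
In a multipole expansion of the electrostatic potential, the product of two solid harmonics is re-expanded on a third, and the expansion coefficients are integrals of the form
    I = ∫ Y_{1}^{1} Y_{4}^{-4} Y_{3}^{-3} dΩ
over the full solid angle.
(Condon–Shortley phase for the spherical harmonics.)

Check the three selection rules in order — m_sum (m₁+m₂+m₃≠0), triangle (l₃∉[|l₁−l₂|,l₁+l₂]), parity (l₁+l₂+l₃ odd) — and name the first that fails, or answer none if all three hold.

m_sum

Σmᵢ = -6  ✗
l₃∈[|l₁−l₂|,l₁+l₂]=[3,5], have l₃=3
Σlᵢ = 8 ⇒ even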